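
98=98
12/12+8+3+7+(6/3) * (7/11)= 223/11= 20.27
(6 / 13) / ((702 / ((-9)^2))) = 9 / 169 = 0.05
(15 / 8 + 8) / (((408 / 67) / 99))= 174669 / 1088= 160.54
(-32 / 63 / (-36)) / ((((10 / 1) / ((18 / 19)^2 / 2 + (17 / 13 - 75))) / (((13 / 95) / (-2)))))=687464 / 97226325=0.01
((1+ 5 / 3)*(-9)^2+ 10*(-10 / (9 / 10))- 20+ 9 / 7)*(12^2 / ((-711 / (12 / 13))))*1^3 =-347456 / 21567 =-16.11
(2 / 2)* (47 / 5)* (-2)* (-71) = 6674 / 5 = 1334.80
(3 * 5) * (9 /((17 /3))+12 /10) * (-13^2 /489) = -40053 /2771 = -14.45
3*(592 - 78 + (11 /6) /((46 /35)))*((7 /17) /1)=995743 /1564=636.66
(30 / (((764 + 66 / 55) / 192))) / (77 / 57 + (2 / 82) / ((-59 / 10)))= 1985515200 / 355230709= 5.59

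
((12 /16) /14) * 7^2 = 2.62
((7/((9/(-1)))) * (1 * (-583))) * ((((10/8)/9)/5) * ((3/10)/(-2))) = -4081/2160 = -1.89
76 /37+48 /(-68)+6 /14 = 7823 /4403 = 1.78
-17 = -17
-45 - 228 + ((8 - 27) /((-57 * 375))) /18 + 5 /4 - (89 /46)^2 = -2951153471 /10712250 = -275.49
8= 8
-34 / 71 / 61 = -34 / 4331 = -0.01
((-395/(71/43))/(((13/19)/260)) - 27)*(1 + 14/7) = -19368651/71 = -272797.90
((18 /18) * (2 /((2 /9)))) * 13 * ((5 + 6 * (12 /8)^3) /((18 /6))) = 3939 /4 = 984.75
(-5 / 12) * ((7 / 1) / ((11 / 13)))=-455 / 132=-3.45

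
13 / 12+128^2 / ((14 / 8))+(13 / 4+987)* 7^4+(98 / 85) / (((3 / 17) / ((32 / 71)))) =17794761182 / 7455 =2386956.56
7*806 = 5642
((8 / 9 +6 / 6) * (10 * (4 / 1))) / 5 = 136 / 9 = 15.11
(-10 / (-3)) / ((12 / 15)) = 25 / 6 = 4.17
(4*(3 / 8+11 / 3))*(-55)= -5335 / 6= -889.17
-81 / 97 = -0.84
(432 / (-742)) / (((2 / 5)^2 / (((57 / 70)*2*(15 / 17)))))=-230850 / 44149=-5.23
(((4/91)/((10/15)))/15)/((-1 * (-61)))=2/27755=0.00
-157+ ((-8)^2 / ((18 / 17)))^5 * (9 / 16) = 2977654917187 / 6561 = 453841627.37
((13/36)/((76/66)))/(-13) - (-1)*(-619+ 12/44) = -618.75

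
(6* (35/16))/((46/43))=4515/368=12.27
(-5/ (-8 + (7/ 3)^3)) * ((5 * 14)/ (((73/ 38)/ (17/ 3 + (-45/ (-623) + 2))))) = -247334400/ 825119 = -299.76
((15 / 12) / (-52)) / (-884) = 0.00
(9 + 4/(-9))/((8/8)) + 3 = 104/9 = 11.56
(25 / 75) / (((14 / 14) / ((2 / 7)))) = 2 / 21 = 0.10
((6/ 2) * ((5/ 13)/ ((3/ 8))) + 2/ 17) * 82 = 261.95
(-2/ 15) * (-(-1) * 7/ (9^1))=-14/ 135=-0.10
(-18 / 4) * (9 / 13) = -81 / 26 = -3.12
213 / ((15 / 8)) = 568 / 5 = 113.60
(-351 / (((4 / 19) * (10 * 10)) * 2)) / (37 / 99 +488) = -660231 / 38679200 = -0.02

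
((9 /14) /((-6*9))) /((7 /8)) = -2 /147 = -0.01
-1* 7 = -7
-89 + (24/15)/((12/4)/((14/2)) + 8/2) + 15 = -11414/155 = -73.64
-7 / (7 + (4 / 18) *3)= -21 / 23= -0.91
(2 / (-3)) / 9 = -0.07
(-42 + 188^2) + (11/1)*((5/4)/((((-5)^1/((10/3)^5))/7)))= 6653386/243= 27380.19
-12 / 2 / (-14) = 3 / 7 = 0.43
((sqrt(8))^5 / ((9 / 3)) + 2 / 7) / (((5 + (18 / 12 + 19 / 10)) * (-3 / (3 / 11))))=-320 * sqrt(2) / 693-5 / 1617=-0.66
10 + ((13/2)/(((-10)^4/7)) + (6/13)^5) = 74447907663/7425860000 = 10.03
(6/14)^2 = 9/49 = 0.18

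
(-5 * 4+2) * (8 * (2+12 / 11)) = -4896 / 11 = -445.09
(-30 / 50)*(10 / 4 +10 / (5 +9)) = -27 / 14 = -1.93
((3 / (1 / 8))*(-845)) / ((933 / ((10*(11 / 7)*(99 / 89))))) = -73616400 / 193753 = -379.95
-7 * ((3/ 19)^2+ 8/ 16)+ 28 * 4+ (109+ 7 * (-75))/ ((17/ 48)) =-13087309/ 12274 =-1066.26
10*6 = 60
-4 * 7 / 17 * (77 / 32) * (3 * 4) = -1617 / 34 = -47.56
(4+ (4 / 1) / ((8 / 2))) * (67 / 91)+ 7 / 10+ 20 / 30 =13781 / 2730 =5.05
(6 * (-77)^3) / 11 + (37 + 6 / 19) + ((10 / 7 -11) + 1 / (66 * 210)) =-65569093901 / 263340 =-248990.26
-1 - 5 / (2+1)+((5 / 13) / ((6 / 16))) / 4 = -94 / 39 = -2.41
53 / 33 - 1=20 / 33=0.61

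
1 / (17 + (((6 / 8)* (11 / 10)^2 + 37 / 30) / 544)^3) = 278189309952000000 / 4729218286138786009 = 0.06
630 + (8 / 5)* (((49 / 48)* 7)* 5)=4123 / 6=687.17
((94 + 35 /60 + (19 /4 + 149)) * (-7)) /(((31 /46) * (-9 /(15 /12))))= 599725 /1674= 358.26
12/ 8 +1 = 5/ 2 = 2.50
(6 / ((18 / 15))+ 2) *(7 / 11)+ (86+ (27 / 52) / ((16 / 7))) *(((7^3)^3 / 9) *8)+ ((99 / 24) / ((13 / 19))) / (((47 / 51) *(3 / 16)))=1496719216969343 / 483912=3092957432.28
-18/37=-0.49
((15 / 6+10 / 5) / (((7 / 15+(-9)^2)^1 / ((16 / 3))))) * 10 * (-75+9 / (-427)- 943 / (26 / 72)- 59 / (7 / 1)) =-26926245000 / 3391661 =-7938.96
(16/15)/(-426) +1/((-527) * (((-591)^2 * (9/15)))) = -490858007/196035707655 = -0.00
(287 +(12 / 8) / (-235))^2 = 18194502769 / 220900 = 82365.34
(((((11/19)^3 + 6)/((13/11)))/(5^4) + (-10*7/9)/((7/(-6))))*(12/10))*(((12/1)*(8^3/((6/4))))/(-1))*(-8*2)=524947.49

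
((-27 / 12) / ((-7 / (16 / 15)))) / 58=6 / 1015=0.01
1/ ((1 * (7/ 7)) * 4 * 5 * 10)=1/ 200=0.00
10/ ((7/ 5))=50/ 7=7.14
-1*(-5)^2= -25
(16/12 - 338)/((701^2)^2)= -1010/724424828403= -0.00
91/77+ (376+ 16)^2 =153665.18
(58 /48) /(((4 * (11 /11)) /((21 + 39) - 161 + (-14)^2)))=2755 /96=28.70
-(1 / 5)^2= -1 / 25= -0.04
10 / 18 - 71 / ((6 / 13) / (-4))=5543 / 9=615.89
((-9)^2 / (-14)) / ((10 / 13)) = -1053 / 140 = -7.52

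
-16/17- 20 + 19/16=-5373/272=-19.75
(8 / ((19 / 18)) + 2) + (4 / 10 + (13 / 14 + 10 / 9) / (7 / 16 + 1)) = 1568972 / 137655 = 11.40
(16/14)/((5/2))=0.46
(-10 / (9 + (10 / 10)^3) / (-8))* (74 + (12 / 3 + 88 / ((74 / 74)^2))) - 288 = -1069 / 4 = -267.25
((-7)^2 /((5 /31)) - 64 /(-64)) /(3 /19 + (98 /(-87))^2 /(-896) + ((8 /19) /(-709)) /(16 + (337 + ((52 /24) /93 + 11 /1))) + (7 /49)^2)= 9898348508521200000 /5744326337812787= 1723.15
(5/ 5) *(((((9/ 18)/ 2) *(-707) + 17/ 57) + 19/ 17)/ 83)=-679595/ 321708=-2.11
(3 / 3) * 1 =1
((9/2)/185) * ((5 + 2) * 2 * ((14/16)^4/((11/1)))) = 151263/8335360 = 0.02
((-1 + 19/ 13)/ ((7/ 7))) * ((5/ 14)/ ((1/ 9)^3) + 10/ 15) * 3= 32889/ 91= 361.42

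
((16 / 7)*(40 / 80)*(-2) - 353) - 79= -3040 / 7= -434.29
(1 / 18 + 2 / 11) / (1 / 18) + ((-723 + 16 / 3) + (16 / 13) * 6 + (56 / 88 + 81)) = -267856 / 429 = -624.37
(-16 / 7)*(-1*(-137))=-2192 / 7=-313.14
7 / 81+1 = 88 / 81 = 1.09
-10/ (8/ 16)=-20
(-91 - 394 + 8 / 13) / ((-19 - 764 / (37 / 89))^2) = -8620593 / 61354183813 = -0.00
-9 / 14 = -0.64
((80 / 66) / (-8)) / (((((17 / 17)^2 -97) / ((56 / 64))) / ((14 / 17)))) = 245 / 215424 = 0.00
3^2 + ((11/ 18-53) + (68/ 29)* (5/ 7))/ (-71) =2520215/ 259434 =9.71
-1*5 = -5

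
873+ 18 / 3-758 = 121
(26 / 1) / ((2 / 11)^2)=786.50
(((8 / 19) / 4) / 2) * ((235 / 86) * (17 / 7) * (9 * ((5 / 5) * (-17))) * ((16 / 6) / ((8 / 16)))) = -1629960 / 5719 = -285.01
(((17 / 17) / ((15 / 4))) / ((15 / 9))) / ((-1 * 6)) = -2 / 75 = -0.03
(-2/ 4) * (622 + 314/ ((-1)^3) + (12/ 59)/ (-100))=-454297/ 2950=-154.00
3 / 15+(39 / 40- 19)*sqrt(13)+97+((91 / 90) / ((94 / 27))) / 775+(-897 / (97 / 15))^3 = -2668889.92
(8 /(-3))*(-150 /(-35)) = -80 /7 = -11.43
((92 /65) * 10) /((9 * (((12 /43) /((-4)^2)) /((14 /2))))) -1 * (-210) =295246 /351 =841.16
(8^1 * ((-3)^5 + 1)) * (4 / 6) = -3872 / 3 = -1290.67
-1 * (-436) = 436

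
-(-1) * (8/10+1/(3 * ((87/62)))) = 1354/1305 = 1.04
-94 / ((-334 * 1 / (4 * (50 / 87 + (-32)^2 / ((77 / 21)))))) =50349032 / 159819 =315.04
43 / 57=0.75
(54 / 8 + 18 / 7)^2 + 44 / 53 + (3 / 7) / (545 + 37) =353559141 / 4030544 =87.72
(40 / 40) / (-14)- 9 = -127 / 14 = -9.07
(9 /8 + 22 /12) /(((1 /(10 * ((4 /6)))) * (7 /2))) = 355 /63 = 5.63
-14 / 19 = -0.74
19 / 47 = 0.40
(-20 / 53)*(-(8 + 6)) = 280 / 53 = 5.28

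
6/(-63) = -2/21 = -0.10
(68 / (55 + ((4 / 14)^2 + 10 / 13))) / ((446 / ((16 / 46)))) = 173264 / 182474433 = 0.00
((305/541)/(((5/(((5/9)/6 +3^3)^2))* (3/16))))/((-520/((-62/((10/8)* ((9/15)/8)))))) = 129518008928/230717565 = 561.37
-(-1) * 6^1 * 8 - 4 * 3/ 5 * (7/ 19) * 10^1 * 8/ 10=3888/ 95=40.93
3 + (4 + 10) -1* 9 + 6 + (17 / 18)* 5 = 337 / 18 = 18.72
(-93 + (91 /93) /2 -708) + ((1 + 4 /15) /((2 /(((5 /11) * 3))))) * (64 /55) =-89968387 /112530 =-799.51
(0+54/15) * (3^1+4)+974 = 4996/5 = 999.20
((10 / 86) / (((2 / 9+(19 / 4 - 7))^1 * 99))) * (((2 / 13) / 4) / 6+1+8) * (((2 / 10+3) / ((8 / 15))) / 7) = -14050 / 3142139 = -0.00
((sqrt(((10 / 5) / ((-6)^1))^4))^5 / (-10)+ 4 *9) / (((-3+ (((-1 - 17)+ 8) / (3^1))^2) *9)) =0.49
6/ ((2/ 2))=6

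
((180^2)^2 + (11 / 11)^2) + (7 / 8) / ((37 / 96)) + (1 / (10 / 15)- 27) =77682238355 / 74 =1049759977.77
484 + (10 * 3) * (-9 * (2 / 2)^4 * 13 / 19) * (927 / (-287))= 5893022 / 5453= 1080.69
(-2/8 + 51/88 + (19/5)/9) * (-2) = -2977/1980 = -1.50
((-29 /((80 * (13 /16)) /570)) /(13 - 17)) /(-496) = -1653 /12896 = -0.13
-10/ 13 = -0.77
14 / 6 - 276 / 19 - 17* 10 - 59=-13748 / 57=-241.19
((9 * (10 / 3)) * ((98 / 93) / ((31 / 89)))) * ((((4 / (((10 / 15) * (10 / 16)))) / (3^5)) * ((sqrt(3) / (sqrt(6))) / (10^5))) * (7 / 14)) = 4361 * sqrt(2) / 486506250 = 0.00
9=9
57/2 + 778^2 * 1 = 1210625/2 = 605312.50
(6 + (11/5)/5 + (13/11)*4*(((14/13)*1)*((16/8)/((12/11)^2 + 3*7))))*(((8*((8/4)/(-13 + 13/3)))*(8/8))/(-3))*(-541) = -400846376/174525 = -2296.78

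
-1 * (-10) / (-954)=-5 / 477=-0.01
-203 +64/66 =-202.03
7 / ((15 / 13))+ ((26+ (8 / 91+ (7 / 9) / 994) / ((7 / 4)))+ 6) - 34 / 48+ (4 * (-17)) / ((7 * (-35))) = 613602131 / 16281720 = 37.69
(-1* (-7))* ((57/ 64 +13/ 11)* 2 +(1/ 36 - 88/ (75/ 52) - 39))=-670.88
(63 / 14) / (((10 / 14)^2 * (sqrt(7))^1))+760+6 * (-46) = 63 * sqrt(7) / 50+484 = 487.33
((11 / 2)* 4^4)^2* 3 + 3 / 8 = 5947392.38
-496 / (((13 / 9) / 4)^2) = -642816 / 169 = -3803.64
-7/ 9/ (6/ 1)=-7/ 54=-0.13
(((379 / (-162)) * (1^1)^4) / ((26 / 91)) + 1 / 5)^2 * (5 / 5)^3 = 167469481 / 2624400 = 63.81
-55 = -55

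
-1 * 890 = -890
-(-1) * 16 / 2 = 8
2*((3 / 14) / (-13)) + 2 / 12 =73 / 546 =0.13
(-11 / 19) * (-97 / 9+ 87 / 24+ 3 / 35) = 195899 / 47880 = 4.09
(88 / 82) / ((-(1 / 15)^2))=-9900 / 41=-241.46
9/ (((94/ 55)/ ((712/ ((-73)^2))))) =176220/ 250463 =0.70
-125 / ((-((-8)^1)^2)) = 125 / 64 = 1.95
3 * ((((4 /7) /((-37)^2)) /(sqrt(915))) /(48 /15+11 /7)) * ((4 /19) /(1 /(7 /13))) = 112 * sqrt(915) /3444662741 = 0.00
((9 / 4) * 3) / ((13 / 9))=243 / 52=4.67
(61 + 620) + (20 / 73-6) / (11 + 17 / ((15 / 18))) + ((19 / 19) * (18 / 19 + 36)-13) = 153468924 / 217759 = 704.77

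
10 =10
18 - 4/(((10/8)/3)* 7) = 582/35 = 16.63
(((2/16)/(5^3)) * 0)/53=0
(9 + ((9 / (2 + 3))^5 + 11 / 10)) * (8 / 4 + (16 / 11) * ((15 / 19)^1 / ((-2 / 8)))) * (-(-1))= -49111433 / 653125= -75.19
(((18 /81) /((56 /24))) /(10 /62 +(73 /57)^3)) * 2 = 1913661 /22724611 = 0.08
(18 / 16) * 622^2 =870489 / 2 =435244.50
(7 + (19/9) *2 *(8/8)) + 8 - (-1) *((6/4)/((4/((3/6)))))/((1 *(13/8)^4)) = 4947965/257049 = 19.25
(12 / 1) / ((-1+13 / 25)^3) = -15625 / 144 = -108.51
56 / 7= 8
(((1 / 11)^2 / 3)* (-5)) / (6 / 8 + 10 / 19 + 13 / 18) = -1140 / 165407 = -0.01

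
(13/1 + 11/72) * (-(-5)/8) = 4735/576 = 8.22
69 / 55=1.25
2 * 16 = 32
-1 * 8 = -8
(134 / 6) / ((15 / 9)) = 67 / 5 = 13.40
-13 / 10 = -1.30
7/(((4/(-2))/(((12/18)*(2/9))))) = -14/27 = -0.52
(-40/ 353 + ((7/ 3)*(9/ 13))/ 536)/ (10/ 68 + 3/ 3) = -4612219/ 47964228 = -0.10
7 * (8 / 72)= 7 / 9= 0.78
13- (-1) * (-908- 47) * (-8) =7653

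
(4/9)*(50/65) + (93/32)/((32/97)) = 1096417/119808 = 9.15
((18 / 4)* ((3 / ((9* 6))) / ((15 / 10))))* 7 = 7 / 6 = 1.17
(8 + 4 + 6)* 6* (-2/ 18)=-12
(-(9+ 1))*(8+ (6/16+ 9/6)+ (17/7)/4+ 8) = -5175/28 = -184.82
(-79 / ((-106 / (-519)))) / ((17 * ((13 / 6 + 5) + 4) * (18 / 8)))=-54668 / 60367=-0.91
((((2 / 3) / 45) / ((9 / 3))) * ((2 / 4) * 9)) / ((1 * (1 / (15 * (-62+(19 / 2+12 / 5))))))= -167 / 10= -16.70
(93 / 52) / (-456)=-31 / 7904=-0.00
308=308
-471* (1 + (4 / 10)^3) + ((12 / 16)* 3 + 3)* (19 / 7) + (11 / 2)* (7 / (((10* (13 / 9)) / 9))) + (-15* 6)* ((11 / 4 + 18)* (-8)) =47050557 / 3250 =14477.09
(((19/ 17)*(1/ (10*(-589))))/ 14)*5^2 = -5/ 14756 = -0.00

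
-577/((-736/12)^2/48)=-15579/2116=-7.36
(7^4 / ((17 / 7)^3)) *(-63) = -51883209 / 4913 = -10560.39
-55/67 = -0.82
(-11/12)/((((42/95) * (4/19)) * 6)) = -19855/12096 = -1.64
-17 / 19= -0.89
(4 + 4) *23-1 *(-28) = 212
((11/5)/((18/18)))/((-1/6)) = -66/5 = -13.20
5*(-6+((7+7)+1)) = 45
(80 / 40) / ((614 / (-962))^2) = 462722 / 94249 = 4.91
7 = 7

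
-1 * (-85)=85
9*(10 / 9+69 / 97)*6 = 9546 / 97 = 98.41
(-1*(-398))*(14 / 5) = 5572 / 5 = 1114.40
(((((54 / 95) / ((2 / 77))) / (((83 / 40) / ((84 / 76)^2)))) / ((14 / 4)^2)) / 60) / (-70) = -3564 / 14232425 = -0.00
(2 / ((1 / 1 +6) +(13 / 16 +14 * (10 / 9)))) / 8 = 36 / 3365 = 0.01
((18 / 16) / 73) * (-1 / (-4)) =9 / 2336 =0.00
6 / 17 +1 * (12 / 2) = 108 / 17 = 6.35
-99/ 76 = -1.30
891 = 891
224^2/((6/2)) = 50176/3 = 16725.33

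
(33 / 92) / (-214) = -33 / 19688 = -0.00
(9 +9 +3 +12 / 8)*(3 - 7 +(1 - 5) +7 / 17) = -5805 / 34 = -170.74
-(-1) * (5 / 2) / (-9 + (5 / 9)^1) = -45 / 152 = -0.30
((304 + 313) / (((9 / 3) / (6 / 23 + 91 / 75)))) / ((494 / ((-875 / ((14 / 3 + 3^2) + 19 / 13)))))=-10983217 / 309396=-35.50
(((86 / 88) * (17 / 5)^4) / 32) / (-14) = -0.29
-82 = -82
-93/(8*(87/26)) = -403/116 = -3.47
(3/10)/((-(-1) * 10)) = 3/100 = 0.03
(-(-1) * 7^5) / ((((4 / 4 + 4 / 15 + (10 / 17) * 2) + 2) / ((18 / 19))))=77144130 / 21527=3583.60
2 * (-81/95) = -162/95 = -1.71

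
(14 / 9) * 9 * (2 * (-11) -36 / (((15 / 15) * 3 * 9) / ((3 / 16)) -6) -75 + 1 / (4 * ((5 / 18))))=-1349.05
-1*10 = -10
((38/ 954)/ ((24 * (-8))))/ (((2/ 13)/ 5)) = -1235/ 183168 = -0.01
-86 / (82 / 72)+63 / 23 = -68625 / 943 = -72.77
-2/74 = -1/37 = -0.03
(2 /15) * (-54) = -36 /5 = -7.20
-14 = -14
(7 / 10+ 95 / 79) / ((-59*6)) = -501 / 93220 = -0.01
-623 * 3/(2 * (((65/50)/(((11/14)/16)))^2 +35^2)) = -807675/1664446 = -0.49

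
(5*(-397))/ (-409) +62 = 27343/ 409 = 66.85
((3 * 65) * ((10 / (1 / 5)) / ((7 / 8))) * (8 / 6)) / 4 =26000 / 7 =3714.29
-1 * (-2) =2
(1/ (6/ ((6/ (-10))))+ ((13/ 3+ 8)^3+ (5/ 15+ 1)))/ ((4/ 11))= 5575493/ 1080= 5162.49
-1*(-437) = 437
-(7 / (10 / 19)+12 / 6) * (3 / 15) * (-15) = 45.90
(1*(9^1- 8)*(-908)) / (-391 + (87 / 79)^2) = 2833414 / 1216331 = 2.33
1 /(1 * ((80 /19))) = 19 /80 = 0.24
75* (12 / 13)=900 / 13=69.23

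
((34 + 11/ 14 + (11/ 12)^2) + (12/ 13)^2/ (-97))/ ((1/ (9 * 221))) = 10005245807/ 141232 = 70842.63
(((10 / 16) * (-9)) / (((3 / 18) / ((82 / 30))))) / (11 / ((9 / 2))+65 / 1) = -3321 / 2428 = -1.37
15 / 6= 5 / 2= 2.50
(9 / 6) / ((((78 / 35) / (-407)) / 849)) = -12094005 / 52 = -232577.02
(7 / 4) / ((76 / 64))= 28 / 19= 1.47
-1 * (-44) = 44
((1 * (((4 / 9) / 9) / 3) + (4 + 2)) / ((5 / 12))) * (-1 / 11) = -5848 / 4455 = -1.31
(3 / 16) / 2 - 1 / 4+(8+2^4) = 763 / 32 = 23.84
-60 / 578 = -0.10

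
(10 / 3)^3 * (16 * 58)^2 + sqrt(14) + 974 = sqrt(14) + 861210298 / 27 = 31896681.45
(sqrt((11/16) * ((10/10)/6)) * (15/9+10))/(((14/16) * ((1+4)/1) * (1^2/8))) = 8 * sqrt(66)/9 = 7.22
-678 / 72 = -113 / 12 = -9.42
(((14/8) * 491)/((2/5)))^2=295324225/64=4614441.02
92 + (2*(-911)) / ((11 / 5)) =-8098 / 11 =-736.18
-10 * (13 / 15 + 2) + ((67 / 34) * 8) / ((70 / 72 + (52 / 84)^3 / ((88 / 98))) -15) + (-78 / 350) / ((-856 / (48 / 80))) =-65171519184557 / 2186090571000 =-29.81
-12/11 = -1.09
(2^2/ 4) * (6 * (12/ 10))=36/ 5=7.20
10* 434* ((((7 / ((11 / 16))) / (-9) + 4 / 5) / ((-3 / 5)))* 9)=711760 / 33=21568.48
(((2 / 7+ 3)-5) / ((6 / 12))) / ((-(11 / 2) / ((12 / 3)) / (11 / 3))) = 64 / 7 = 9.14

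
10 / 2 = 5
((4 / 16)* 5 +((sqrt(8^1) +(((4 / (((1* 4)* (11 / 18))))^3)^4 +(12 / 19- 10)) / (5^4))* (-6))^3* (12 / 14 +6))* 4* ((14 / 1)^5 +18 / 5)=-397927820074443424586997020222154376858656768* sqrt(2) / 6944831046809663291388622267578125- 80728162898647486514751503712137491676569353060563579955802126 / 1811780432647362799385479363475069944118277587890625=-125589562832.22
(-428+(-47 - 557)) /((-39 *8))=43 /13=3.31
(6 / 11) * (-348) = -189.82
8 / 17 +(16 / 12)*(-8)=-520 / 51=-10.20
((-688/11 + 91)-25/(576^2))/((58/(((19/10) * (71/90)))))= 140087731937/190505779200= 0.74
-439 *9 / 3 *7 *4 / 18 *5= -30730 / 3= -10243.33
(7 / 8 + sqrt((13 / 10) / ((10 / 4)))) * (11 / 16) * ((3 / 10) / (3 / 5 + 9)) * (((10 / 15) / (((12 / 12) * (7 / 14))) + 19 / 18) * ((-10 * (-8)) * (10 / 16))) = 2365 * sqrt(13) / 4608 + 82775 / 36864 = 4.10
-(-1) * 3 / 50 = 3 / 50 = 0.06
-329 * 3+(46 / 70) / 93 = -3212662 / 3255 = -986.99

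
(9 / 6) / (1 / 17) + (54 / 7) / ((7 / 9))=3471 / 98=35.42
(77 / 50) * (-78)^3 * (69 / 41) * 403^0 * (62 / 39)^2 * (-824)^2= -2163227606572032 / 1025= -2110465957631.25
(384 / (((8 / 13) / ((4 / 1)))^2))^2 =263218176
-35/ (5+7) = -35/ 12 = -2.92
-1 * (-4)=4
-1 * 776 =-776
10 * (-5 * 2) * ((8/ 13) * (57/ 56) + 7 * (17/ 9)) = -1134200/ 819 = -1384.86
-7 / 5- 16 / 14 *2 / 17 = -913 / 595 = -1.53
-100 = -100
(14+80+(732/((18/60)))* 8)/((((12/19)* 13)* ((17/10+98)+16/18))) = 2794995/117689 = 23.75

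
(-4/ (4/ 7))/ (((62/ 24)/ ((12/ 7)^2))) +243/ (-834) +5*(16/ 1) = 4328119/ 60326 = 71.75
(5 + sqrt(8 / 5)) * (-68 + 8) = -300 - 24 * sqrt(10) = -375.89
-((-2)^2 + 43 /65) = -303 /65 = -4.66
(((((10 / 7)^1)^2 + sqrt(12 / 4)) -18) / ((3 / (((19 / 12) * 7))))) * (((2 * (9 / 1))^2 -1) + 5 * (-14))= -1879537 / 126 + 33649 * sqrt(3) / 36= -13298.02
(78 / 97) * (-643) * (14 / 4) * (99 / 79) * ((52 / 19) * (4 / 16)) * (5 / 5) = -225918693 / 145597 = -1551.67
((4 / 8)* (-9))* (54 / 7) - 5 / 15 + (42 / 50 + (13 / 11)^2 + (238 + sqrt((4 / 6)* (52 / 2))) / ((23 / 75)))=756.85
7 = 7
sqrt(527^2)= 527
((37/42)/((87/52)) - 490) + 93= -724357/1827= -396.47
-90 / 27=-10 / 3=-3.33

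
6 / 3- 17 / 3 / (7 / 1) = 25 / 21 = 1.19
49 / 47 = 1.04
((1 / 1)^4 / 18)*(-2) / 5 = -1 / 45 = -0.02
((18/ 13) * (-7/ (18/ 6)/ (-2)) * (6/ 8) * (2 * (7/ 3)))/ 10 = 0.57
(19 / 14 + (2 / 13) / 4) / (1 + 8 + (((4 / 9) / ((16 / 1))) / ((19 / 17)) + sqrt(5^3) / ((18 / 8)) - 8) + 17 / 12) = -7253478 / 39872105 + 6601968 * sqrt(5) / 39872105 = 0.19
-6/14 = -3/7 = -0.43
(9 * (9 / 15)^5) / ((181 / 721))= 1576827 / 565625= 2.79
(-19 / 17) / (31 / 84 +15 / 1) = -1596 / 21947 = -0.07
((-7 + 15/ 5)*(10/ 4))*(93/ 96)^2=-9.38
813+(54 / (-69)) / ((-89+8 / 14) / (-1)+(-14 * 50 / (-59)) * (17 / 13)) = 812.99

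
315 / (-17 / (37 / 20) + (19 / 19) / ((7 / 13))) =-9065 / 211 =-42.96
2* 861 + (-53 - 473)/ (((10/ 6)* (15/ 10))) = 1511.60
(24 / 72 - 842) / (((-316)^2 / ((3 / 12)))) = -2525 / 1198272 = -0.00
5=5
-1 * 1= -1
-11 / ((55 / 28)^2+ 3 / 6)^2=-6761216 / 11675889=-0.58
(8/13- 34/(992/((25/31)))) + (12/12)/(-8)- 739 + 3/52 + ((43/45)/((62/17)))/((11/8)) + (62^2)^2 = 1461965014250627/98944560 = 14775597.71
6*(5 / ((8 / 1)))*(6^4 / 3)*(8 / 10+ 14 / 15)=2808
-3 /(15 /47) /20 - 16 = -1647 /100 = -16.47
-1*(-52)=52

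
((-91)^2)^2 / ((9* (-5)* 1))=-68574961 / 45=-1523888.02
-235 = -235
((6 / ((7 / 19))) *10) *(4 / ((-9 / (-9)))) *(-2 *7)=-9120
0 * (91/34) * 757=0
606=606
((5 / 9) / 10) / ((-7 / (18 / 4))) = -1 / 28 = -0.04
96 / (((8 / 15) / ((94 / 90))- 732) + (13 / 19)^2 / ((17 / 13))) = -27690144 / 210886801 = -0.13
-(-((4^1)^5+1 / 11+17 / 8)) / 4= 90307 / 352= 256.55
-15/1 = -15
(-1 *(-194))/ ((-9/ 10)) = -1940/ 9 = -215.56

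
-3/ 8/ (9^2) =-1/ 216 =-0.00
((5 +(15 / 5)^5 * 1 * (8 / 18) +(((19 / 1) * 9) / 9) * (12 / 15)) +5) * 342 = 227772 / 5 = 45554.40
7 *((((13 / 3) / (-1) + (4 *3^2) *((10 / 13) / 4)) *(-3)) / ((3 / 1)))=-707 / 39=-18.13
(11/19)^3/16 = 1331/109744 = 0.01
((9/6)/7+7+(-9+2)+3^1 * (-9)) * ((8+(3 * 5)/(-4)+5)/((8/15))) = -208125/448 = -464.56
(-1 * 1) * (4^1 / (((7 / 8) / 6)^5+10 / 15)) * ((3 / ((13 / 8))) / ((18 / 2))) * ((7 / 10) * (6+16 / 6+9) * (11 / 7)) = -264090157056 / 11042597735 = -23.92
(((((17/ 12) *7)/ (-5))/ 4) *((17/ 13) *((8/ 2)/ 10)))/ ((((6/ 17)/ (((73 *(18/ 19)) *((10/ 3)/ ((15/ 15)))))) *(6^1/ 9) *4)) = -2510543/ 39520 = -63.53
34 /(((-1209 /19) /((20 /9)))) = -12920 /10881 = -1.19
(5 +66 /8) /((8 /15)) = 795 /32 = 24.84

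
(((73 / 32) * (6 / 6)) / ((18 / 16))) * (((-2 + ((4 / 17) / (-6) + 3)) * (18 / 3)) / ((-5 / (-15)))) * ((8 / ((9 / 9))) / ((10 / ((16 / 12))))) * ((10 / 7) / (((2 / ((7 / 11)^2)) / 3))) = 200312 / 6171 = 32.46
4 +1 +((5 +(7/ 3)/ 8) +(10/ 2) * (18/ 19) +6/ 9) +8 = 10805/ 456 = 23.70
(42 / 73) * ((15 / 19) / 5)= 126 / 1387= 0.09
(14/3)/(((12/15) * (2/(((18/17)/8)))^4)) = 76545/684204032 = 0.00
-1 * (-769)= 769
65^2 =4225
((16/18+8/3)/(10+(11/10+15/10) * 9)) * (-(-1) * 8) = 1280/1503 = 0.85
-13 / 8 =-1.62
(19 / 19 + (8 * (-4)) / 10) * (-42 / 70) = 33 / 25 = 1.32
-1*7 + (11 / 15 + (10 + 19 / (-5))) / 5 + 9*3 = 21.39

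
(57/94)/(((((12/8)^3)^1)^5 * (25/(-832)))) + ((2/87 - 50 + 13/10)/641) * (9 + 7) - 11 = -1280917973992393/104469967620675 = -12.26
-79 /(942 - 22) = -79 /920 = -0.09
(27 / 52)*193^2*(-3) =-3017169 / 52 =-58022.48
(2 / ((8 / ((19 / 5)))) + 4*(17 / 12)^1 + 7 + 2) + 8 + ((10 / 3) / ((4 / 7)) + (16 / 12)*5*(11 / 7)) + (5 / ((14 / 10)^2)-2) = 119003 / 2940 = 40.48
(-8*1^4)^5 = -32768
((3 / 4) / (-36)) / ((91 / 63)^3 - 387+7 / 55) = 13365 / 246253232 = 0.00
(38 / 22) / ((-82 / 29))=-551 / 902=-0.61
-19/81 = -0.23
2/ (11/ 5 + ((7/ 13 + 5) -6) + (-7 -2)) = -65/ 236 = -0.28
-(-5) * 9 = 45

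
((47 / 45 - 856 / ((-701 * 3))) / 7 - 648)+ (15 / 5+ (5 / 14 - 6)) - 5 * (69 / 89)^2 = -2285834755501 / 3498151230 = -653.44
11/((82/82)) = 11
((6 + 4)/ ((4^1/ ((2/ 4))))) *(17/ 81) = 85/ 324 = 0.26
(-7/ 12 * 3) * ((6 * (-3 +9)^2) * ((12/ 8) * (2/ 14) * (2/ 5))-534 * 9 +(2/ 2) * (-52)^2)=36461/ 10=3646.10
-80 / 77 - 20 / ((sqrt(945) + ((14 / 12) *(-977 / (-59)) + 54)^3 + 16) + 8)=-24461905330580535441520040240 / 23543434084695949985169886277 + 118078498653269760 *sqrt(105) / 305758884216830519287920601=-1.04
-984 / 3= -328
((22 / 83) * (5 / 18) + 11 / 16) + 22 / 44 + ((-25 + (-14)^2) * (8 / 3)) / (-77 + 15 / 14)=-60278969 / 12704976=-4.74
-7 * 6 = -42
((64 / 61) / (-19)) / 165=-64 / 191235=-0.00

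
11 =11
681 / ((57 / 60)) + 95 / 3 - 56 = 39473 / 57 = 692.51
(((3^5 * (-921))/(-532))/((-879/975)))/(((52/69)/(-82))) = 15828467175/311752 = 50772.62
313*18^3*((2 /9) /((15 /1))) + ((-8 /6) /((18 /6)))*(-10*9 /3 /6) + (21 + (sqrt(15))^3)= 15*sqrt(15) + 1217989 /45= 27124.52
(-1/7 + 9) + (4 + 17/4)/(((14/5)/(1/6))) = 1047/112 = 9.35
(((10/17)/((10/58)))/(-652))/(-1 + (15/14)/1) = -203/2771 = -0.07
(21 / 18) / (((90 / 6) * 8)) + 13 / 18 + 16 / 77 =52099 / 55440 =0.94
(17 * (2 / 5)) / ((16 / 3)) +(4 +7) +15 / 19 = 9929 / 760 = 13.06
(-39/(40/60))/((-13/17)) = 76.50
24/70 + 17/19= 823/665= 1.24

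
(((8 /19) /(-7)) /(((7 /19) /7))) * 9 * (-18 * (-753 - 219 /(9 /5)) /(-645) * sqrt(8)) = 755712 * sqrt(2) /1505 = 710.13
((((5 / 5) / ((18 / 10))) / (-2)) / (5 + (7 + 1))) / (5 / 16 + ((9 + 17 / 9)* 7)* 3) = -40 / 428649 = -0.00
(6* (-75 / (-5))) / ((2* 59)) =45 / 59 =0.76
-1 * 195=-195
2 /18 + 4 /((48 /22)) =35 /18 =1.94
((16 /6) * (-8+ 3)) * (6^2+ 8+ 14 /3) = -5840 /9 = -648.89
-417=-417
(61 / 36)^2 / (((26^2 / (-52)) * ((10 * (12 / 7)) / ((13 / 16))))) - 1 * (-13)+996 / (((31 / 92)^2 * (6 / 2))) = 7023360189953 / 2391275520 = 2937.08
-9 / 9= -1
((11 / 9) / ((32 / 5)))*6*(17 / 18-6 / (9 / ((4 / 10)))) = 671 / 864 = 0.78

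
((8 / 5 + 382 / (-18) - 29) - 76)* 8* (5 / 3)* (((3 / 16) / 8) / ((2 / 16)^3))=-179456 / 9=-19939.56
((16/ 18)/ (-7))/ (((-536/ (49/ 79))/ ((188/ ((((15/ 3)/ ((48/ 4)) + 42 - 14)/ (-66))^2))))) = 758016/ 5086573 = 0.15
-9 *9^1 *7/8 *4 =-567/2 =-283.50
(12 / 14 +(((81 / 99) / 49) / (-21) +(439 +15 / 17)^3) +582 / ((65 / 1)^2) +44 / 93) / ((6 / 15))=619944565070505647549 / 2913420840330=212789225.81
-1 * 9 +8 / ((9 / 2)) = -65 / 9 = -7.22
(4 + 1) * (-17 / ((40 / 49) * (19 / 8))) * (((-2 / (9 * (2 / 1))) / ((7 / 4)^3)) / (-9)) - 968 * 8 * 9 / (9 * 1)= -83427200 / 10773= -7744.10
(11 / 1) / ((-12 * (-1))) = 11 / 12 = 0.92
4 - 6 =-2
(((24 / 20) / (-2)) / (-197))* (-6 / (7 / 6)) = -108 / 6895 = -0.02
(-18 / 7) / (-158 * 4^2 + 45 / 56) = 0.00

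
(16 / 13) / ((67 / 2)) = 32 / 871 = 0.04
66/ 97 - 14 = -1292/ 97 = -13.32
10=10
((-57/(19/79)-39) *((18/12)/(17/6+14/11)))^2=746600976/73441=10166.00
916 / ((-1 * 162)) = -458 / 81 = -5.65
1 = 1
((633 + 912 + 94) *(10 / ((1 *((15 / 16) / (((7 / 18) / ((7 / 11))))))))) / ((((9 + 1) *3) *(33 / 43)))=563816 / 1215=464.05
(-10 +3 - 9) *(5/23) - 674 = -15582/23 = -677.48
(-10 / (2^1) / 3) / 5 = -1 / 3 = -0.33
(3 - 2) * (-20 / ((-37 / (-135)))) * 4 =-10800 / 37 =-291.89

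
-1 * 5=-5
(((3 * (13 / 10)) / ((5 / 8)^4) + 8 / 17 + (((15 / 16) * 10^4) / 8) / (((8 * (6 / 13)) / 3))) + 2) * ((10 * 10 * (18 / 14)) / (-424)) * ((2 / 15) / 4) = -19995632541 / 2018240000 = -9.91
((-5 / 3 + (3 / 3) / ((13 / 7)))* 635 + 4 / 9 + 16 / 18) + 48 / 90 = -139336 / 195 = -714.54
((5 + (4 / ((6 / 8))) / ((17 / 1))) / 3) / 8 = 271 / 1224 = 0.22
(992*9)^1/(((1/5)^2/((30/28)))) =1674000/7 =239142.86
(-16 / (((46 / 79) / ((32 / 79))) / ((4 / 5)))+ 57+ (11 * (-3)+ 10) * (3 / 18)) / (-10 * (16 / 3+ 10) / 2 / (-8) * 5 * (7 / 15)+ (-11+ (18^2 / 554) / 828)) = 50759142 / 13029505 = 3.90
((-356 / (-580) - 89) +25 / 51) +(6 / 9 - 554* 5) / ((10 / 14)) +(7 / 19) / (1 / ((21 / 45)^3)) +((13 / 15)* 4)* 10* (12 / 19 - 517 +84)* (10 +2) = -5811538639532 / 31613625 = -183830.19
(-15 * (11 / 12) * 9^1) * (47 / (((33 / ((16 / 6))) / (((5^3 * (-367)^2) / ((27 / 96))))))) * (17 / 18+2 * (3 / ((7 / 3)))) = -56087193380000 / 567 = -98919212310.41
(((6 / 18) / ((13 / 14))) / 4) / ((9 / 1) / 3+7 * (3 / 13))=7 / 360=0.02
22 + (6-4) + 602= 626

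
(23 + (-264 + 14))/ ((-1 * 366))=227/ 366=0.62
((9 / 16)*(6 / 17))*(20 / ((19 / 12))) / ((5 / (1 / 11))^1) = 162 / 3553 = 0.05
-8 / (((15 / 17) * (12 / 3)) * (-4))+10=317 / 30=10.57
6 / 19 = 0.32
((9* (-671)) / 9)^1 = -671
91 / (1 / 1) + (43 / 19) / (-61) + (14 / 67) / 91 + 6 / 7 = 648855482 / 7066423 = 91.82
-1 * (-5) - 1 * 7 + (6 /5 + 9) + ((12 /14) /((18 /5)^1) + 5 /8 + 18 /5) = 10637 /840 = 12.66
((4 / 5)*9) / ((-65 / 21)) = -756 / 325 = -2.33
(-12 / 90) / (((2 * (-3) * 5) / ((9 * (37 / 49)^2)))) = 1369 / 60025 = 0.02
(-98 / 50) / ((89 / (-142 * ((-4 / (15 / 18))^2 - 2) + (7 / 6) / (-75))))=65878687 / 1001250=65.80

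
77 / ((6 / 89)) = 6853 / 6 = 1142.17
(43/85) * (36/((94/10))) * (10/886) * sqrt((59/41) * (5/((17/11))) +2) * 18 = 139320 * sqrt(3233383)/246708029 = 1.02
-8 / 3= -2.67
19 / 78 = 0.24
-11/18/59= -11/1062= -0.01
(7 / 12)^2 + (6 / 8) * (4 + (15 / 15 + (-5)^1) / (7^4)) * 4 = 4264849 / 345744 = 12.34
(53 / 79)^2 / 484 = 2809 / 3020644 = 0.00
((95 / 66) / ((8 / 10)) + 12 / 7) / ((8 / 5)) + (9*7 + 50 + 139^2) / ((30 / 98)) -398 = 4663509013 / 73920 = 63088.60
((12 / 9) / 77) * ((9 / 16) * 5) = 15 / 308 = 0.05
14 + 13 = 27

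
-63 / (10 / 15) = -189 / 2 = -94.50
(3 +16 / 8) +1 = 6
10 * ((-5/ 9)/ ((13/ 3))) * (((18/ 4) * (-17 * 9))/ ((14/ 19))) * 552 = 60174900/ 91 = 661262.64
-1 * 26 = -26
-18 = -18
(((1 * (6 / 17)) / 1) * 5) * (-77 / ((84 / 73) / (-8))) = 16060 / 17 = 944.71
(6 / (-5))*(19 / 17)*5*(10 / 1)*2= -2280 / 17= -134.12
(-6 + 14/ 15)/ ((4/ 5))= -19/ 3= -6.33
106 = 106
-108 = -108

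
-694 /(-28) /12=347 /168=2.07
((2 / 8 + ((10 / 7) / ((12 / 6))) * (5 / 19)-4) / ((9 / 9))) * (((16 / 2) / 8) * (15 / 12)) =-9475 / 2128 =-4.45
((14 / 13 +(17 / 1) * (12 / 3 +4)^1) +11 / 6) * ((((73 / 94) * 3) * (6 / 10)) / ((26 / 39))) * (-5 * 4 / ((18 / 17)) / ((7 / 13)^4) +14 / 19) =-1818197998408 / 27873209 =-65231.03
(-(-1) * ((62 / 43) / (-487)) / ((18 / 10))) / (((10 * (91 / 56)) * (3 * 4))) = -62 / 7350291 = -0.00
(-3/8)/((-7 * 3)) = 1/56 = 0.02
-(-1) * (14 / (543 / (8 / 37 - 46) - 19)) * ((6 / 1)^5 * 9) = -1659740544 / 52277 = -31748.96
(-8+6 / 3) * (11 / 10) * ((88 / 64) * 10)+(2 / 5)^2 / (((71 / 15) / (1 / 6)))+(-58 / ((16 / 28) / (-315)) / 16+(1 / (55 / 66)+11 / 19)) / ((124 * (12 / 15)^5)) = -1137944854539 / 27406499840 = -41.52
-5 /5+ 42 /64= -11 /32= -0.34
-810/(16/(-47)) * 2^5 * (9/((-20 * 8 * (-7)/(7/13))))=34263/104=329.45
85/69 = 1.23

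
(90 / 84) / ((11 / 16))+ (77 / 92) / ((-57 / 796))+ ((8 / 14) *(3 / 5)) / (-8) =-10268773 / 1009470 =-10.17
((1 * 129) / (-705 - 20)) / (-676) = 129 / 490100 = 0.00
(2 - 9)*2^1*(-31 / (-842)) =-217 / 421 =-0.52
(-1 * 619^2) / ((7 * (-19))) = 383161 / 133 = 2880.91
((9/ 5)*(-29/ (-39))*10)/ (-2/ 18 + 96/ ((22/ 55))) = 0.06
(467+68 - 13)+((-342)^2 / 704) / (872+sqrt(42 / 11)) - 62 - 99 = 6042126673 / 16728364 - 29241 * sqrt(462) / 1472096032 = 361.19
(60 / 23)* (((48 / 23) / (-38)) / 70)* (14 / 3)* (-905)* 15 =1303200 / 10051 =129.66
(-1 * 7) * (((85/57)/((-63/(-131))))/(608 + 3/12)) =-44540/1248129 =-0.04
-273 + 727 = 454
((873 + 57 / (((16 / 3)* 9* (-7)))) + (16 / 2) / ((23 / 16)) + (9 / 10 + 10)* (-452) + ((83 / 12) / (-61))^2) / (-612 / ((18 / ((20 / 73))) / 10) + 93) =31868632126967 / 1186180380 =26866.60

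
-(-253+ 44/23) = 5775/23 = 251.09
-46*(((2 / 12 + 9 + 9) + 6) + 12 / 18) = -1142.33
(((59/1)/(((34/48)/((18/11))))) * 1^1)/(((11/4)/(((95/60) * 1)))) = 161424/2057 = 78.48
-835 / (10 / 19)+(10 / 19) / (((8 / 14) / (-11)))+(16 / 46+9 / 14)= -9762131 / 6118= -1595.64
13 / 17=0.76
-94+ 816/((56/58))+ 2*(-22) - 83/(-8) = 40181/56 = 717.52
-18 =-18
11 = 11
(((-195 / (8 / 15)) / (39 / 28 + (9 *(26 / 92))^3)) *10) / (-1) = 63876750 / 311803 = 204.86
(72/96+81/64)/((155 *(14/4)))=129/34720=0.00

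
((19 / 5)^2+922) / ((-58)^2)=0.28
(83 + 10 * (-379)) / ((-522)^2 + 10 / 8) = -14828 / 1089941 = -0.01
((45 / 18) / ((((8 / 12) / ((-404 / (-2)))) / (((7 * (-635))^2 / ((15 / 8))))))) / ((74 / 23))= 91795784150 / 37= 2480967139.19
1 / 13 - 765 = -9944 / 13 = -764.92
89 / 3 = 29.67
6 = 6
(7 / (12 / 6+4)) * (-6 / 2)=-7 / 2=-3.50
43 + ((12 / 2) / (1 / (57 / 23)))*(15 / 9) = 1559 / 23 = 67.78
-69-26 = -95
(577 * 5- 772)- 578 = 1535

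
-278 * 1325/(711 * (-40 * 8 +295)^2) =-14734/17775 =-0.83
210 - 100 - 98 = 12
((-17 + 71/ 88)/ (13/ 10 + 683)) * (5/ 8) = -11875/ 802912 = -0.01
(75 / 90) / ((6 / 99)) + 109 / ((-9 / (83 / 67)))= -1.25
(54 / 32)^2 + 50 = 13529 / 256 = 52.85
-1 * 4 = -4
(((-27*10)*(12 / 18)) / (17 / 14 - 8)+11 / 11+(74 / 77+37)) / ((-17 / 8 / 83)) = -63616512 / 24871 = -2557.86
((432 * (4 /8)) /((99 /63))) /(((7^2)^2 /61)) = 3.49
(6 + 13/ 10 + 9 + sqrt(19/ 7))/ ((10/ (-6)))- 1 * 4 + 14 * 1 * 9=5611/ 50- 3 * sqrt(133)/ 35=111.23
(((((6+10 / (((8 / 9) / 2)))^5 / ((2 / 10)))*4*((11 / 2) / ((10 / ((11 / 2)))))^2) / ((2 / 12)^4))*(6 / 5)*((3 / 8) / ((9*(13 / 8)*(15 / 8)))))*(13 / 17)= 55965431053.29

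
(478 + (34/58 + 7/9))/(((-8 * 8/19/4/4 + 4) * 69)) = 1188583/648324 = 1.83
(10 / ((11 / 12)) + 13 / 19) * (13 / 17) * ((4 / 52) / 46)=2423 / 163438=0.01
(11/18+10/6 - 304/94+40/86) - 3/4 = -90301/72756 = -1.24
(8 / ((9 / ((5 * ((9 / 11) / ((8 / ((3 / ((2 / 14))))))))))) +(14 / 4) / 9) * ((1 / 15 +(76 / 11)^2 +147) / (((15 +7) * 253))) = 347732161 / 1000126710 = 0.35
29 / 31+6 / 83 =1.01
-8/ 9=-0.89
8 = 8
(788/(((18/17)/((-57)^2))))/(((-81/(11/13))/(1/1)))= -26597758/1053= -25259.03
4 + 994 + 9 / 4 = 4001 / 4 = 1000.25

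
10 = 10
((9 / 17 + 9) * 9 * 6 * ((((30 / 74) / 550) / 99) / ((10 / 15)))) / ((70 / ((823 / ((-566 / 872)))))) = -392378418 / 3769298225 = -0.10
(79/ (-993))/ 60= -79/ 59580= -0.00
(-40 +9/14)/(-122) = 0.32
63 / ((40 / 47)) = 74.02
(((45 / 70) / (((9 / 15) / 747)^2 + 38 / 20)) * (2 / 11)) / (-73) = -27900450 / 33108235237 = -0.00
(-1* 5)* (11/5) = -11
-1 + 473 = 472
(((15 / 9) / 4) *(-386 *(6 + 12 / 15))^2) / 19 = 43059844 / 285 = 151087.17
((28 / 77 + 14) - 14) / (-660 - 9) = -4 / 7359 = -0.00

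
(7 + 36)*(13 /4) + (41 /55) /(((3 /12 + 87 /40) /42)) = 152.66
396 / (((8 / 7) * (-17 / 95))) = -65835 / 34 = -1936.32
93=93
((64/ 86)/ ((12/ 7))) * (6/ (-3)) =-112/ 129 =-0.87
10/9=1.11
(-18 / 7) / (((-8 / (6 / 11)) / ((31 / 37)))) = 837 / 5698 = 0.15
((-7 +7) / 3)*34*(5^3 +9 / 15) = 0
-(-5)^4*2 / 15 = -250 / 3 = -83.33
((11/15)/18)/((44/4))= 1/270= 0.00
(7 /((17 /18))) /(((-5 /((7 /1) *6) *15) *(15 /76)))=-44688 /2125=-21.03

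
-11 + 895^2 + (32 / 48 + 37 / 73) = 801015.17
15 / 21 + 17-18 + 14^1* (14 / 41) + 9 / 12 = 6021 / 1148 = 5.24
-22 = -22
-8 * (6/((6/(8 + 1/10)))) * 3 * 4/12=-324/5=-64.80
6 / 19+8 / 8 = 25 / 19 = 1.32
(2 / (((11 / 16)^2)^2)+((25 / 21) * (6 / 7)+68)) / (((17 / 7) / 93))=5202270270 / 1742279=2985.90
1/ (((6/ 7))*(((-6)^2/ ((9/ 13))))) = 7/ 312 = 0.02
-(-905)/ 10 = 181/ 2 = 90.50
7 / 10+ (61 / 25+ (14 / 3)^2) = 24.92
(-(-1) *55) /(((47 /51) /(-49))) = -137445 /47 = -2924.36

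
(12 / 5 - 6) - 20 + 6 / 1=-88 / 5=-17.60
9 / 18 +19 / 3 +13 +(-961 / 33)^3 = -1773581861 / 71874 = -24676.26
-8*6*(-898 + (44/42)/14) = 2111920/49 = 43100.41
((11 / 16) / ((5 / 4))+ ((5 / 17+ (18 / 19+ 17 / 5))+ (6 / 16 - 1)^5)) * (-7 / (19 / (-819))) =1546122616857 / 1005486080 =1537.69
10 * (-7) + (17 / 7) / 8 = -3903 / 56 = -69.70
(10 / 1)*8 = 80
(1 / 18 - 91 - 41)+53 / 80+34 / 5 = -89627 / 720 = -124.48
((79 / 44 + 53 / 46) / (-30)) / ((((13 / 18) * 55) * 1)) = -8949 / 3617900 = -0.00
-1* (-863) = 863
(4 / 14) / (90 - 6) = 1 / 294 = 0.00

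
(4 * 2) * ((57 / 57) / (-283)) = -8 / 283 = -0.03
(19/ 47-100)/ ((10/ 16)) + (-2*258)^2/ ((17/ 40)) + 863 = 2505617469/ 3995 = 627188.35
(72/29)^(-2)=0.16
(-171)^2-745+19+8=28523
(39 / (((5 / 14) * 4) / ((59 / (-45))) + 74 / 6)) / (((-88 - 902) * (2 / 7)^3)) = -1841567 / 12259280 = -0.15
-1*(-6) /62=3 /31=0.10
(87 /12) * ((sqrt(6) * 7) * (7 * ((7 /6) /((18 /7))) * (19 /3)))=1322951 * sqrt(6) /1296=2500.43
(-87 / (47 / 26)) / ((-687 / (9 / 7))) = 6786 / 75341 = 0.09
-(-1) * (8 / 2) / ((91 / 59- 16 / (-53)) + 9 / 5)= 31270 / 28489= 1.10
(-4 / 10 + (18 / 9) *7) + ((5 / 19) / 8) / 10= 20677 / 1520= 13.60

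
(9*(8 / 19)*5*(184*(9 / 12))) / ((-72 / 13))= -8970 / 19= -472.11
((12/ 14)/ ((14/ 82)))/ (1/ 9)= 2214/ 49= 45.18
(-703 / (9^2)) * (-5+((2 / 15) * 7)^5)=2291112853 / 61509375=37.25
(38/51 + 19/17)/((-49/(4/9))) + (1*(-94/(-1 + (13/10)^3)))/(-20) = 1670680/427329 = 3.91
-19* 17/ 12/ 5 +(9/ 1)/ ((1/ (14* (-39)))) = -295163/ 60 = -4919.38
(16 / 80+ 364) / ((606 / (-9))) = -5463 / 1010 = -5.41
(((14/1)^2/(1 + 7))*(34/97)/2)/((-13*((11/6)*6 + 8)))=-833/47918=-0.02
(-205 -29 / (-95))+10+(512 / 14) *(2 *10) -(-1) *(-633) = -64017 / 665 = -96.27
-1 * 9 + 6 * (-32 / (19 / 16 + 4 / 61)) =-198399 / 1223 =-162.22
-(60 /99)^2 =-400 /1089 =-0.37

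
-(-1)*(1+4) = 5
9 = 9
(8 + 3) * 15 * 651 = 107415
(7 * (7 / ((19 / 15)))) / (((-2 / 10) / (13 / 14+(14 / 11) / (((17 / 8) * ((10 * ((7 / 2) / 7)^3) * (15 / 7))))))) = -1583603 / 7106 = -222.85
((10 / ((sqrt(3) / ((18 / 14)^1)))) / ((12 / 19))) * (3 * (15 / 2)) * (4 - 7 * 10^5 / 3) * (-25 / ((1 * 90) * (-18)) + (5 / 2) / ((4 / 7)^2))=-1652912288875 * sqrt(3) / 6048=-473367735.58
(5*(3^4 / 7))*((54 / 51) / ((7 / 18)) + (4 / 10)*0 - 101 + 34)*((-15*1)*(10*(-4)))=-1858707000 / 833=-2231340.94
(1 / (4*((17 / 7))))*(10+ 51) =427 / 68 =6.28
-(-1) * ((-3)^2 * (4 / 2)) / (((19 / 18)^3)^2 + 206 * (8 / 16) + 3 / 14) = 4285540224 / 24903153007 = 0.17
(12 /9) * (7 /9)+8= 244 /27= 9.04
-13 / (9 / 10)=-130 / 9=-14.44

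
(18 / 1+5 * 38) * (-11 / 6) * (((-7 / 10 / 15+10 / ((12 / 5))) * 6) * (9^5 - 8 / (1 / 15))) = -13887443856 / 25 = -555497754.24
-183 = -183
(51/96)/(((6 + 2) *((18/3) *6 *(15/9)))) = 17/15360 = 0.00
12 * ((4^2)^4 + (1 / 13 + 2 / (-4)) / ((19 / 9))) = 786429.60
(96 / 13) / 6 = 16 / 13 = 1.23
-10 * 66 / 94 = -330 / 47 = -7.02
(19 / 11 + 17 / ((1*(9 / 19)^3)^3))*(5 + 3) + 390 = 484461717689522 / 4261625379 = 113680.03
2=2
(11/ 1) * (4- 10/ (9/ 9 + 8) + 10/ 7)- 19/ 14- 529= -60841/ 126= -482.87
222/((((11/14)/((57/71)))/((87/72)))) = 428127/1562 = 274.09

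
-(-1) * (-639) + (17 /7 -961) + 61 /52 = -581089 /364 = -1596.40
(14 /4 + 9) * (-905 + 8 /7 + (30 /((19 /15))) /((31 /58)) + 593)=-13737050 /4123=-3331.81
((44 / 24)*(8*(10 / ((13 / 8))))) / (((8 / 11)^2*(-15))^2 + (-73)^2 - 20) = 51536320 / 3067376091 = 0.02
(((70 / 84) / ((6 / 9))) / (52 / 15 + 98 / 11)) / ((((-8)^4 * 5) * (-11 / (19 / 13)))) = -285 / 434929664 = -0.00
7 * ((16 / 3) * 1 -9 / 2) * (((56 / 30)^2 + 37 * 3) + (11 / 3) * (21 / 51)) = 1552873 / 2295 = 676.63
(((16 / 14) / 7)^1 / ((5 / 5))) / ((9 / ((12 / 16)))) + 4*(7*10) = 41162 / 147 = 280.01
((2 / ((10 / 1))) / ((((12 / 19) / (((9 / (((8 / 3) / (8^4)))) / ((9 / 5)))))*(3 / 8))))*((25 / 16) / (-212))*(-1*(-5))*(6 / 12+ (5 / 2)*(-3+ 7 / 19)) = 77000 / 53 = 1452.83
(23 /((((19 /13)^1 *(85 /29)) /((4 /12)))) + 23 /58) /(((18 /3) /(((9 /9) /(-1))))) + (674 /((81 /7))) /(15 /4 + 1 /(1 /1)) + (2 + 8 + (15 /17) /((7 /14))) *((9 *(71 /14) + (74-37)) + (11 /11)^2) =105789643201 /106221780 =995.93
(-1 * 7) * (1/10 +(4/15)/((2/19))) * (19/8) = -10507/240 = -43.78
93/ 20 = 4.65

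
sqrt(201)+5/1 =5+sqrt(201) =19.18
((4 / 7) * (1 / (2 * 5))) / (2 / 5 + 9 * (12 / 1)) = 1 / 1897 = 0.00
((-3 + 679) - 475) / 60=67 / 20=3.35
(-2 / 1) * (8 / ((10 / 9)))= -72 / 5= -14.40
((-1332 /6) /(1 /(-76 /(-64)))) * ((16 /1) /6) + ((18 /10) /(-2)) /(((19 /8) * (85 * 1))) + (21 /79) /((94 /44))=-21074082943 /29982475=-702.88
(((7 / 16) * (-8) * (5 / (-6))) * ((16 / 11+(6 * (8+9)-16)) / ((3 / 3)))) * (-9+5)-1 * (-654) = -12088 / 33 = -366.30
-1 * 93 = -93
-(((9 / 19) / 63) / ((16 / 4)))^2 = -1 / 283024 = -0.00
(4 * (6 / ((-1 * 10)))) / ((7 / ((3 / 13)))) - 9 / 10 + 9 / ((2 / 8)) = 31869 / 910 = 35.02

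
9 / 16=0.56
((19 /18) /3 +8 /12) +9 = 541 /54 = 10.02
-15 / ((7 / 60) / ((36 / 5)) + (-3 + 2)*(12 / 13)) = 84240 / 5093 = 16.54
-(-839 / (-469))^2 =-703921 / 219961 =-3.20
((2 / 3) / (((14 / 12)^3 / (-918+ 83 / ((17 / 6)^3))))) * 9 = -5821898976 / 1685159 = -3454.81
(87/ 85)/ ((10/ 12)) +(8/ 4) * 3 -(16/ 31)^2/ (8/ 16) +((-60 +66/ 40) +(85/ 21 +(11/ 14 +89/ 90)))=-673886363/ 14703300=-45.83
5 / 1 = 5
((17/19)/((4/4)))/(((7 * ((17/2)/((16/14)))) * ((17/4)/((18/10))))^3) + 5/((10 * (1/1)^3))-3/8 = 396732824782183/3173850367667000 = 0.13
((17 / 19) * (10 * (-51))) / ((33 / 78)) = -225420 / 209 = -1078.56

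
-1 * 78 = -78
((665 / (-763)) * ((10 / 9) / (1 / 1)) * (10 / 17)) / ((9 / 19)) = -1.20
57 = 57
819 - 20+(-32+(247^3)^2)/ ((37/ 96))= 21799822255104475/ 37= 589184385273093.92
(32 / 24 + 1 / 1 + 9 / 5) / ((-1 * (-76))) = 31 / 570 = 0.05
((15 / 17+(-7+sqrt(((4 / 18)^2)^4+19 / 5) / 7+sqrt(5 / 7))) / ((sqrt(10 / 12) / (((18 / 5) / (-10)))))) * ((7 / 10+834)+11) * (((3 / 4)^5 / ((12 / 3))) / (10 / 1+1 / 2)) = -6165153 * sqrt(42) / 25088000 - 2819 * sqrt(4907333874) / 376320000+80146989 * sqrt(30) / 38080000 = 9.41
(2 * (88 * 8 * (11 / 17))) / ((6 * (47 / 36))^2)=557568 / 37553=14.85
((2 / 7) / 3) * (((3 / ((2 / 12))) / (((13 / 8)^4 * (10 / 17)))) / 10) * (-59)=-12324864 / 4998175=-2.47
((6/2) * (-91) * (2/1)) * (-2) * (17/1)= 18564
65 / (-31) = -65 / 31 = -2.10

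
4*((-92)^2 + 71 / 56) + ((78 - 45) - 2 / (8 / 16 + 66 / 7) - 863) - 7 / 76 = 2442559963 / 73948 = 33030.78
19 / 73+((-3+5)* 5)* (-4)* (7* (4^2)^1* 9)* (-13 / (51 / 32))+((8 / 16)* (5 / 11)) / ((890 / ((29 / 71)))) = 113479348854737 / 345042676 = 328884.97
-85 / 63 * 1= -85 / 63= -1.35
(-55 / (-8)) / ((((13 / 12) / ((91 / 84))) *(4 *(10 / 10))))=55 / 32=1.72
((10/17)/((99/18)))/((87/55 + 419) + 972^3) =25/214659747031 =0.00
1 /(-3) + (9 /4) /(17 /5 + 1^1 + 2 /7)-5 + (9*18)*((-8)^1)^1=-2560079 /1968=-1300.85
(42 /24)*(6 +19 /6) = 385 /24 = 16.04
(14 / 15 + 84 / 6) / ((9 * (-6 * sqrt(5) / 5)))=-112 * sqrt(5) / 405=-0.62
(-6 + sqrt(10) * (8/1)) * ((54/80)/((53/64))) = -1296/265 + 1728 * sqrt(10)/265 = 15.73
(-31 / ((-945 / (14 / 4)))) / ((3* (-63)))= -31 / 51030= -0.00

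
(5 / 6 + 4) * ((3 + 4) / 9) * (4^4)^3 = 1702887424 / 27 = 63069904.59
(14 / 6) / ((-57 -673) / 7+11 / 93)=-1519 / 67813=-0.02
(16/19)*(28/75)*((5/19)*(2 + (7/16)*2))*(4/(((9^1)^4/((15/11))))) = 5152/26053731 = 0.00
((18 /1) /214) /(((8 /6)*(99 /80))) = 60 /1177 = 0.05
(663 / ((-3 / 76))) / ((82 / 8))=-67184 / 41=-1638.63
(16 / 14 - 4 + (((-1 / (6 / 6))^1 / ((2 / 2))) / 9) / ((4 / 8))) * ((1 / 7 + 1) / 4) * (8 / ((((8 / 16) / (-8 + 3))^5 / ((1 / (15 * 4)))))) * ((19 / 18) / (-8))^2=21885625 / 107163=204.23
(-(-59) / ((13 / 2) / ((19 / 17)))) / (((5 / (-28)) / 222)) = -13936272 / 1105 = -12612.01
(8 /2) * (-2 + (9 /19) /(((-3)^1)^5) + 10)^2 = 67338436 /263169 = 255.88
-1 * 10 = -10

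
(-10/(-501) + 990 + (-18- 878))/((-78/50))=-1177600/19539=-60.27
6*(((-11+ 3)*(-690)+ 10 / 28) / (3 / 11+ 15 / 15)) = 26024.54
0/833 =0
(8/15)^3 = 512/3375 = 0.15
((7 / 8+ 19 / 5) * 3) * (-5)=-561 / 8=-70.12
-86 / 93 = -0.92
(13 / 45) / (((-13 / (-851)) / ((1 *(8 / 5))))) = 6808 / 225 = 30.26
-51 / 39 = -17 / 13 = -1.31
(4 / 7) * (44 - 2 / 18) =1580 / 63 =25.08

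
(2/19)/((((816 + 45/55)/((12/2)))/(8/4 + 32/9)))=440/102429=0.00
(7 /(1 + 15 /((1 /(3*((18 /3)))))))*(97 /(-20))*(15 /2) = -2037 /2168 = -0.94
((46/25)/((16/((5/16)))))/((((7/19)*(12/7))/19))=8303/7680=1.08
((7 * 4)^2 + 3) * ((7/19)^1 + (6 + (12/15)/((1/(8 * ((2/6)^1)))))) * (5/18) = 1906901/1026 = 1858.58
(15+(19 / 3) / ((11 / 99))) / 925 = 72 / 925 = 0.08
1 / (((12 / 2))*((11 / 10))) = 0.15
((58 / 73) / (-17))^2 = 3364 / 1540081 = 0.00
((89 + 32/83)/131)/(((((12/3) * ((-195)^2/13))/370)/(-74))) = -1.60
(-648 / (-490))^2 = 104976 / 60025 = 1.75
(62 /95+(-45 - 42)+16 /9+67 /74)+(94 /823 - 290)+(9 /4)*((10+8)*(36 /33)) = -188656579609 /572783310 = -329.37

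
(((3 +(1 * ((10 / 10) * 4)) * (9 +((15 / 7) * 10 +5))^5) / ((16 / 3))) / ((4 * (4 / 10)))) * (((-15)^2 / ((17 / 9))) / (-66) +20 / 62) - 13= -138185127119130541 / 3563160832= -38781613.75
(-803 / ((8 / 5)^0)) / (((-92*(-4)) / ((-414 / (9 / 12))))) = 1204.50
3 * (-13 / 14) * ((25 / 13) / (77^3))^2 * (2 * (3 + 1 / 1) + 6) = -0.00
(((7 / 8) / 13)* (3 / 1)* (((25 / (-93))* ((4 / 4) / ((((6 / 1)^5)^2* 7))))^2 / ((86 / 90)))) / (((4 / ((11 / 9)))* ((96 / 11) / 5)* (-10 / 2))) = -378125 / 126707029446792817240178688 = -0.00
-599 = -599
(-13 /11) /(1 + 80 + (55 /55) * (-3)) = -1 /66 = -0.02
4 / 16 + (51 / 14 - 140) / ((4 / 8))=-7629 / 28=-272.46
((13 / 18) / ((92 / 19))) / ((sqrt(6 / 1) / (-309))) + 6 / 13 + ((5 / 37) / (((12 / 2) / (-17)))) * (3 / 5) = 223 / 962 - 25441 * sqrt(6) / 3312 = -18.58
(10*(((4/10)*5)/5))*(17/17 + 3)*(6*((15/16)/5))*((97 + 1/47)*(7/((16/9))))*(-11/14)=-253935/47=-5402.87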